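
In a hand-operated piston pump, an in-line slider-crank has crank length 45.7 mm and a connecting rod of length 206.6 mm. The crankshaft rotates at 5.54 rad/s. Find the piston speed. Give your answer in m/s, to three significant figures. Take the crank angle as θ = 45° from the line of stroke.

0.207

ω = 5.54 rad/s
For an in-line slider-crank, x = r cosθ + √(L² − r² sin²θ), so v = −rω sinθ·[1 + r cosθ/√(L² − r² sin²θ)].
With r = 0.0457 m, L = 0.2066 m, θ = 45°: √(L² − r² sin²θ) = 0.20406 m.
v = −0.0457·5.54·0.70711·[1 + 0.0457·0.70711/0.20406] = -0.20737 m/s.
|v| = 0.20737 m/s.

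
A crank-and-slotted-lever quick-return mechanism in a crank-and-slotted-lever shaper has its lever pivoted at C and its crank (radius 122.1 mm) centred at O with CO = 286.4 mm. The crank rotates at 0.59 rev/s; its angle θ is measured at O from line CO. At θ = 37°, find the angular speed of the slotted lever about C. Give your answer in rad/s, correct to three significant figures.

ω = 3.707 rad/s (from 0.59 rev/s).
Crank pin A relative to C: A = (d + r cosθ, r sinθ); lever angle φ = atan2(r sinθ, d + r cosθ).
Differentiating tanφ: φ̇ = rω(d cosθ + r)/(d² + r² + 2dr cosθ).
d² + r² + 2dr cosθ = |CA|² = 0.152789 m²;  d cosθ + r = +0.35083 m.
|ω_lever| = |0.1221·3.707·+0.35083| / 0.152789 = 1.0393 rad/s.

1.04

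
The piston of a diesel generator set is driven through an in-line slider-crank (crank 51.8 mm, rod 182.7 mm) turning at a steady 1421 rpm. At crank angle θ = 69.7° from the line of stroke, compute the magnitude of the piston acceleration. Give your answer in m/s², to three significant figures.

ω = 2π·1421/60 = 148.8 rad/s
x(θ) = r cosθ + √(L² − r² sin²θ); with ω constant, a = ω²·d²x/dθ².
d²x/dθ² = −r cosθ − r²(cos2θ)/√u − r⁴ sin²2θ/(4u^{3/2}),  u = L² − r² sin²θ = 0.031019 m².
Substituting r = 0.0518 m, L = 0.1827 m, θ = 69.7°: d²x/dθ² = -0.0065432 m.
a = ω²·d²x/dθ² = (148.8)²·(-0.0065432) = -144.89 m/s²;  |a| = 144.89 m/s².

145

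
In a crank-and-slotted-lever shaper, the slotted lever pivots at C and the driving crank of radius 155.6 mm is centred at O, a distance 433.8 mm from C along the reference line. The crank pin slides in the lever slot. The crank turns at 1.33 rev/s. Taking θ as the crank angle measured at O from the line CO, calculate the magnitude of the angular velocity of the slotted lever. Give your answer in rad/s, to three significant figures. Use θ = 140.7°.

ω = 8.357 rad/s (from 1.33 rev/s).
Crank pin A relative to C: A = (d + r cosθ, r sinθ); lever angle φ = atan2(r sinθ, d + r cosθ).
Differentiating tanφ: φ̇ = rω(d cosθ + r)/(d² + r² + 2dr cosθ).
d² + r² + 2dr cosθ = |CA|² = 0.107926 m²;  d cosθ + r = -0.18009 m.
|ω_lever| = |0.1556·8.357·-0.18009| / 0.107926 = 2.1697 rad/s.

2.17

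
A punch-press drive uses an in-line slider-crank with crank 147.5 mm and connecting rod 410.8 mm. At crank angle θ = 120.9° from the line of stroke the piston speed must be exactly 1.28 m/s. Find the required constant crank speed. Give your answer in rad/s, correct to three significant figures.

12.5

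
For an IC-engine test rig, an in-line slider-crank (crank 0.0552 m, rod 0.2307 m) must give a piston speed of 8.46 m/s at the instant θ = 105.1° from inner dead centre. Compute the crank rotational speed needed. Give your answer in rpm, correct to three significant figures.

1620

For an in-line slider-crank, |v_piston| = rω|sinθ|·[1 + r cosθ/√(L² − r² sin²θ)].
With r = 0.0552 m, L = 0.2307 m, θ = 105.1°: the bracketed kinematic factor |dx/dθ| = 0.04988 m.
ω = v/|dx/dθ| = 8.46/0.04988 = 169.61 rad/s.
N = 60ω/(2π) = 1619.6 rpm.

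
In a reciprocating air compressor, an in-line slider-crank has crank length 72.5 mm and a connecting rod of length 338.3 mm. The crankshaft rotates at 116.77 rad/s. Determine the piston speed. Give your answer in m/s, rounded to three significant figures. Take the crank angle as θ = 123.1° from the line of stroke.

6.25

ω = 116.8 rad/s
For an in-line slider-crank, x = r cosθ + √(L² − r² sin²θ), so v = −rω sinθ·[1 + r cosθ/√(L² − r² sin²θ)].
With r = 0.0725 m, L = 0.3383 m, θ = 123.1°: √(L² − r² sin²θ) = 0.3328 m.
v = −0.0725·116.8·0.83772·[1 + 0.0725·-0.54610/0.3328] = -6.2483 m/s.
|v| = 6.2483 m/s.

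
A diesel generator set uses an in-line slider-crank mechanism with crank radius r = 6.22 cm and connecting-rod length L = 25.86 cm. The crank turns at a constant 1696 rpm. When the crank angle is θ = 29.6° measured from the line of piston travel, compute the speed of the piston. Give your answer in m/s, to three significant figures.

6.61

ω = 2π·1696/60 = 177.6 rad/s
For an in-line slider-crank, x = r cosθ + √(L² − r² sin²θ), so v = −rω sinθ·[1 + r cosθ/√(L² − r² sin²θ)].
With r = 0.0622 m, L = 0.2586 m, θ = 29.6°: √(L² − r² sin²θ) = 0.25677 m.
v = −0.0622·177.6·0.49394·[1 + 0.0622·0.86949/0.25677] = -6.6059 m/s.
|v| = 6.6059 m/s.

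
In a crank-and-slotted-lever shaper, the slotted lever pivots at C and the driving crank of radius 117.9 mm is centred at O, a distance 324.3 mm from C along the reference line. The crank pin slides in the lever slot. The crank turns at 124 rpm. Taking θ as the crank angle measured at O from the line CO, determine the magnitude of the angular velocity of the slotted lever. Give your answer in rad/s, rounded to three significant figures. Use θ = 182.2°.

7.40

ω = 12.99 rad/s (from 124 rpm).
Crank pin A relative to C: A = (d + r cosθ, r sinθ); lever angle φ = atan2(r sinθ, d + r cosθ).
Differentiating tanφ: φ̇ = rω(d cosθ + r)/(d² + r² + 2dr cosθ).
d² + r² + 2dr cosθ = |CA|² = 0.0426573 m²;  d cosθ + r = -0.20616 m.
|ω_lever| = |0.1179·12.99·-0.20616| / 0.0426573 = 7.3991 rad/s.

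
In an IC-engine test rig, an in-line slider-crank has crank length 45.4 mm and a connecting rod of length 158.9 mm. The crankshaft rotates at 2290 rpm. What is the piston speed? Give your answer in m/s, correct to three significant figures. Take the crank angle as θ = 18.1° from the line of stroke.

4.30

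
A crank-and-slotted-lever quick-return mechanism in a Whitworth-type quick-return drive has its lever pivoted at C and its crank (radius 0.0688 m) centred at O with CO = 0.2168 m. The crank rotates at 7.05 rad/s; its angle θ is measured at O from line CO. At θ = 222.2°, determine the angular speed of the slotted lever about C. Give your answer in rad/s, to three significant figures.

1.50

ω = 7.05 rad/s
Crank pin A relative to C: A = (d + r cosθ, r sinθ); lever angle φ = atan2(r sinθ, d + r cosθ).
Differentiating tanφ: φ̇ = rω(d cosθ + r)/(d² + r² + 2dr cosθ).
d² + r² + 2dr cosθ = |CA|² = 0.0296362 m²;  d cosθ + r = -0.091806 m.
|ω_lever| = |0.0688·7.05·-0.091806| / 0.0296362 = 1.5025 rad/s.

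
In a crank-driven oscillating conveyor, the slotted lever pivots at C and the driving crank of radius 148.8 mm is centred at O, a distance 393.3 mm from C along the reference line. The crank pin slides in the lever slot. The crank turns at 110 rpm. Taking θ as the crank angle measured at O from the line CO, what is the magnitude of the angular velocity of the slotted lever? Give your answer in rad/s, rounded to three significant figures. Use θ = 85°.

1.68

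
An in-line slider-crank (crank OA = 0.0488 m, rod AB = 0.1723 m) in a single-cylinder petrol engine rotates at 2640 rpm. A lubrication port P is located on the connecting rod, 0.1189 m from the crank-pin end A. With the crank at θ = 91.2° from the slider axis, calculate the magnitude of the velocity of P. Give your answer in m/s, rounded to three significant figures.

ω = 276.5 rad/s.  Crank-pin speed |V_A| = rω = 13.491 m/s, perpendicular to OA.
Rod angle: sinφ = −(r/L) sinθ ⇒ φ = -16.449°; ω_rod = −rω cosθ/√(L²−r²sin²θ) = +1.7098 rad/s.
V_P = V_A + ω_rod × AP, with AP = 0.1189 m along the rod.
Components: V_Px = −rω sinθ − a·ω_rod·sinφ = -13.431 m/s;  V_Py = rω cosθ + a·ω_rod·cosφ = -0.087566 m/s.
|V_P| = √(V_Px² + V_Py²) = 13.431 m/s.

13.4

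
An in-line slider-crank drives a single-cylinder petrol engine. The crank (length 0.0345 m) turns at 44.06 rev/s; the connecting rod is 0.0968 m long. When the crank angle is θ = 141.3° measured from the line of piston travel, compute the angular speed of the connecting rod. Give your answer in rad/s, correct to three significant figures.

79.0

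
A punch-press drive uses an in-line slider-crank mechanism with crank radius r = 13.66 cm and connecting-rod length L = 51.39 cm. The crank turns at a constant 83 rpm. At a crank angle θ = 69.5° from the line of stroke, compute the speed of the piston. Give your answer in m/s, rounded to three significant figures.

ω = 2π·83/60 = 8.692 rad/s
For an in-line slider-crank, x = r cosθ + √(L² − r² sin²θ), so v = −rω sinθ·[1 + r cosθ/√(L² − r² sin²θ)].
With r = 0.1366 m, L = 0.5139 m, θ = 69.5°: √(L² − r² sin²θ) = 0.49772 m.
v = −0.1366·8.692·0.93667·[1 + 0.1366·0.35021/0.49772] = -1.219 m/s.
|v| = 1.219 m/s.

1.22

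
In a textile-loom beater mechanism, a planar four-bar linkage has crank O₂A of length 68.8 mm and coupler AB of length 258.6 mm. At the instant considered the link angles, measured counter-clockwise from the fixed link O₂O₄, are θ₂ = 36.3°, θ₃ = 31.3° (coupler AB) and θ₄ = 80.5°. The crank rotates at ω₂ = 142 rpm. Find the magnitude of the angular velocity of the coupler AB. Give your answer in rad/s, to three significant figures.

ω₂ = 14.87 rad/s (from 142 rpm).
Differentiating the loop-closure r₂e^{iθ₂}+r₃e^{iθ₃}=r₁+r₄e^{iθ₄} gives r₂ω₂e^{iθ₂}+r₃ω₃e^{iθ₃}=r₄ω₄e^{iθ₄}.
Eliminating the other unknown: ω₃ = r₂ω₂ sin(θ₄−θ₂) / [r₃ sin(θ₃−θ₄)].
Numerator sine = +0.69717; denominator sine = -0.75700.
Result = 0.0688·14.87·(+0.69717) / (0.2586·(-0.75700)) = -3.6435 rad/s; magnitude 3.6435 rad/s.

3.64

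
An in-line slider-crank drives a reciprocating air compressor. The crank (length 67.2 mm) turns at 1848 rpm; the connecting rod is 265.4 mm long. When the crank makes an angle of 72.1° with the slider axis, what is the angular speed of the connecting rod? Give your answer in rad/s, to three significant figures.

15.5

ω = 193.5 rad/s (converted from 1848 rpm).
The rod makes angle φ with the slider axis where L sinφ = r sinθ; differentiating, L cosφ·φ̇ = r ω cosθ.
L cosφ = √(L² − r² sin²θ) = 0.25758 m.
|ω_rod| = r ω |cosθ| / √(L² − r² sin²θ) = 0.0672·193.5·0.30736/0.25758 = 15.518 rad/s.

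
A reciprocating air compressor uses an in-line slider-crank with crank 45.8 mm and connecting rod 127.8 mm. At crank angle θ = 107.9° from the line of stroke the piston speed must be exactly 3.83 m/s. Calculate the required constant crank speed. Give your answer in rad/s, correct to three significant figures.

For an in-line slider-crank, |v_piston| = rω|sinθ|·[1 + r cosθ/√(L² − r² sin²θ)].
With r = 0.0458 m, L = 0.1278 m, θ = 107.9°: the bracketed kinematic factor |dx/dθ| = 0.038476 m.
ω = v/|dx/dθ| = 3.83/0.038476 = 99.542 rad/s.

99.5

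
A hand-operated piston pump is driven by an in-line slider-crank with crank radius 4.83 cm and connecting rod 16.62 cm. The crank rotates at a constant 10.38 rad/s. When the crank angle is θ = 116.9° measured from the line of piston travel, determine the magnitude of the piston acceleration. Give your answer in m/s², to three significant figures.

ω = 10.38 rad/s
x(θ) = r cosθ + √(L² − r² sin²θ); with ω constant, a = ω²·d²x/dθ².
d²x/dθ² = −r cosθ − r²(cos2θ)/√u − r⁴ sin²2θ/(4u^{3/2}),  u = L² − r² sin²θ = 0.0257671 m².
Substituting r = 0.0483 m, L = 0.1662 m, θ = 116.9°: d²x/dθ² = +0.030222 m.
a = ω²·d²x/dθ² = (10.38)²·(+0.030222) = +3.2562 m/s²;  |a| = 3.2562 m/s².

3.26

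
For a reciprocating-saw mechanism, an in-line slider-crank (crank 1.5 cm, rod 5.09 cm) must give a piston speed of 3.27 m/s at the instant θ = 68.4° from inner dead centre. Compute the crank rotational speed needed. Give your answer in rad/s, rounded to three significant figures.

211

For an in-line slider-crank, |v_piston| = rω|sinθ|·[1 + r cosθ/√(L² − r² sin²θ)].
With r = 0.015 m, L = 0.0509 m, θ = 68.4°: the bracketed kinematic factor |dx/dθ| = 0.01552 m.
ω = v/|dx/dθ| = 3.27/0.01552 = 210.7 rad/s.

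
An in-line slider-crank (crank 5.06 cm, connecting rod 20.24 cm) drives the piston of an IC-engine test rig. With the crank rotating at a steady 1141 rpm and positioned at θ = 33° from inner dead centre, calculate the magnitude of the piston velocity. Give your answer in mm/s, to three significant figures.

ω = 2π·1141/60 = 119.5 rad/s
For an in-line slider-crank, x = r cosθ + √(L² − r² sin²θ), so v = −rω sinθ·[1 + r cosθ/√(L² − r² sin²θ)].
With r = 0.0506 m, L = 0.2024 m, θ = 33°: √(L² − r² sin²θ) = 0.20052 m.
v = −0.0506·119.5·0.54464·[1 + 0.0506·0.83867/0.20052] = -3.9898 m/s.
|v| = 3.9898 m/s = 3989.8 mm/s.

3990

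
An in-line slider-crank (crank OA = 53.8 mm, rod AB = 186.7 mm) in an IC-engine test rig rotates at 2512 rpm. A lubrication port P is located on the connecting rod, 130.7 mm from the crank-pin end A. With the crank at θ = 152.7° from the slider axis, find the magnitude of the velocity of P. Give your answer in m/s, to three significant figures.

ω = 263.1 rad/s.  Crank-pin speed |V_A| = rω = 14.152 m/s, perpendicular to OA.
Rod angle: sinφ = −(r/L) sinθ ⇒ φ = -7.595°; ω_rod = −rω cosθ/√(L²−r²sin²θ) = +67.956 rad/s.
V_P = V_A + ω_rod × AP, with AP = 0.1307 m along the rod.
Components: V_Px = −rω sinθ − a·ω_rod·sinφ = -5.3171 m/s;  V_Py = rω cosθ + a·ω_rod·cosφ = -3.7722 m/s.
|V_P| = √(V_Px² + V_Py²) = 6.5193 m/s.

6.52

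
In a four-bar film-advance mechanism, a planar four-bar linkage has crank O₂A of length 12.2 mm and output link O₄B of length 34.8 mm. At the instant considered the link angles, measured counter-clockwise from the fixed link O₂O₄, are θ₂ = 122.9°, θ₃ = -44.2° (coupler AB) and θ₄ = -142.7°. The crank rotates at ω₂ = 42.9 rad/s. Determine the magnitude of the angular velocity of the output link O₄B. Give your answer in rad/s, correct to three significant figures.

3.39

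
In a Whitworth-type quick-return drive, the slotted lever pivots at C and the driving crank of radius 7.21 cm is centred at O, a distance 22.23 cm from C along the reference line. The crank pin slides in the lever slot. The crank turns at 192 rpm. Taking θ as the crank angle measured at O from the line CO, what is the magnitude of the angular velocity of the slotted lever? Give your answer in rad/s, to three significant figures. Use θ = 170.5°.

9.27

ω = 20.11 rad/s (from 192 rpm).
Crank pin A relative to C: A = (d + r cosθ, r sinθ); lever angle φ = atan2(r sinθ, d + r cosθ).
Differentiating tanφ: φ̇ = rω(d cosθ + r)/(d² + r² + 2dr cosθ).
d² + r² + 2dr cosθ = |CA|² = 0.0229997 m²;  d cosθ + r = -0.14715 m.
|ω_lever| = |0.0721·20.11·-0.14715| / 0.0229997 = 9.2749 rad/s.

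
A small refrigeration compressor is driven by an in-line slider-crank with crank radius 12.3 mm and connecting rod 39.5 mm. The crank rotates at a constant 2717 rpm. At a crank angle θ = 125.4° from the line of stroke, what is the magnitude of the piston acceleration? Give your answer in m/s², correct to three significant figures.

ω = 2π·2717/60 = 284.5 rad/s
x(θ) = r cosθ + √(L² − r² sin²θ); with ω constant, a = ω²·d²x/dθ².
d²x/dθ² = −r cosθ − r²(cos2θ)/√u − r⁴ sin²2θ/(4u^{3/2}),  u = L² − r² sin²θ = 0.00145973 m².
Substituting r = 0.0123 m, L = 0.0395 m, θ = 125.4°: d²x/dθ² = +0.0083359 m.
a = ω²·d²x/dθ² = (284.5)²·(+0.0083359) = +674.82 m/s²;  |a| = 674.82 m/s².

675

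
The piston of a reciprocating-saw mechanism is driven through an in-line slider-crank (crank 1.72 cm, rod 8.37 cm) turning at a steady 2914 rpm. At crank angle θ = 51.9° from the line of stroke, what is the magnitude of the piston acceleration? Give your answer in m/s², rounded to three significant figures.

ω = 2π·2914/60 = 305.2 rad/s
x(θ) = r cosθ + √(L² − r² sin²θ); with ω constant, a = ω²·d²x/dθ².
d²x/dθ² = −r cosθ − r²(cos2θ)/√u − r⁴ sin²2θ/(4u^{3/2}),  u = L² − r² sin²θ = 0.00682249 m².
Substituting r = 0.0172 m, L = 0.0837 m, θ = 51.9°: d²x/dθ² = -0.0097953 m.
a = ω²·d²x/dθ² = (305.2)²·(-0.0097953) = -912.12 m/s²;  |a| = 912.12 m/s².

912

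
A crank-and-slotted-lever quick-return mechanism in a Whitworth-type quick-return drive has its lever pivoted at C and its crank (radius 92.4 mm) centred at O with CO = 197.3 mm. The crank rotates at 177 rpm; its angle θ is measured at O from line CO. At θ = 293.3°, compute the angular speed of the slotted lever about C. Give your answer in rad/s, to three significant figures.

ω = 18.54 rad/s (from 177 rpm).
Crank pin A relative to C: A = (d + r cosθ, r sinθ); lever angle φ = atan2(r sinθ, d + r cosθ).
Differentiating tanφ: φ̇ = rω(d cosθ + r)/(d² + r² + 2dr cosθ).
d² + r² + 2dr cosθ = |CA|² = 0.0618871 m²;  d cosθ + r = +0.17044 m.
|ω_lever| = |0.0924·18.54·+0.17044| / 0.0618871 = 4.7168 rad/s.

4.72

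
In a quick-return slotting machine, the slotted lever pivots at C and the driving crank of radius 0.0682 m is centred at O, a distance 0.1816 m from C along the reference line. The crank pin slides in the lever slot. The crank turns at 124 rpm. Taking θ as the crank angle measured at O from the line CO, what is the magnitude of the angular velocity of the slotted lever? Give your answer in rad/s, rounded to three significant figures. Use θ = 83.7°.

ω = 12.99 rad/s (from 124 rpm).
Crank pin A relative to C: A = (d + r cosθ, r sinθ); lever angle φ = atan2(r sinθ, d + r cosθ).
Differentiating tanφ: φ̇ = rω(d cosθ + r)/(d² + r² + 2dr cosθ).
d² + r² + 2dr cosθ = |CA|² = 0.0403479 m²;  d cosθ + r = +0.088128 m.
|ω_lever| = |0.0682·12.99·+0.088128| / 0.0403479 = 1.9343 rad/s.

1.93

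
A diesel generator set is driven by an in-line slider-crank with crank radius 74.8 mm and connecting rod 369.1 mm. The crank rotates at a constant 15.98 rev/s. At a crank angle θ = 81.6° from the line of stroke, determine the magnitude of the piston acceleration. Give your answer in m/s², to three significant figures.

39.0

ω = 2π·16 = 100.4 rad/s
x(θ) = r cosθ + √(L² − r² sin²θ); with ω constant, a = ω²·d²x/dθ².
d²x/dθ² = −r cosθ − r²(cos2θ)/√u − r⁴ sin²2θ/(4u^{3/2}),  u = L² − r² sin²θ = 0.130759 m².
Substituting r = 0.0748 m, L = 0.3691 m, θ = 81.6°: d²x/dθ² = +0.0038715 m.
a = ω²·d²x/dθ² = (100.4)²·(+0.0038715) = +39.03 m/s²;  |a| = 39.03 m/s².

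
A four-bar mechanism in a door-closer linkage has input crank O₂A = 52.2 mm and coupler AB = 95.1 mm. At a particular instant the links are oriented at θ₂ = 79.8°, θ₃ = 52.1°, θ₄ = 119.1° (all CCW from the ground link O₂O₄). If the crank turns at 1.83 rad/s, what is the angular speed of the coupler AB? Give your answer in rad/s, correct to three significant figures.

ω₂ = 1.83 rad/s
Differentiating the loop-closure r₂e^{iθ₂}+r₃e^{iθ₃}=r₁+r₄e^{iθ₄} gives r₂ω₂e^{iθ₂}+r₃ω₃e^{iθ₃}=r₄ω₄e^{iθ₄}.
Eliminating the other unknown: ω₃ = r₂ω₂ sin(θ₄−θ₂) / [r₃ sin(θ₃−θ₄)].
Numerator sine = +0.63338; denominator sine = -0.92050.
Result = 0.0522·1.83·(+0.63338) / (0.0951·(-0.92050)) = -0.69116 rad/s; magnitude 0.69116 rad/s.

0.691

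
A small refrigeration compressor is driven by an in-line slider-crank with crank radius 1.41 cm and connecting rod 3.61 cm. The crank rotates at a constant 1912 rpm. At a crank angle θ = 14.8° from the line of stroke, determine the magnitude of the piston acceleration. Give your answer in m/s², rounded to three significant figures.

742

ω = 2π·1912/60 = 200.2 rad/s
x(θ) = r cosθ + √(L² − r² sin²θ); with ω constant, a = ω²·d²x/dθ².
d²x/dθ² = −r cosθ − r²(cos2θ)/√u − r⁴ sin²2θ/(4u^{3/2}),  u = L² − r² sin²θ = 0.00129024 m².
Substituting r = 0.0141 m, L = 0.0361 m, θ = 14.8°: d²x/dθ² = -0.018497 m.
a = ω²·d²x/dθ² = (200.2)²·(-0.018497) = -741.53 m/s²;  |a| = 741.53 m/s².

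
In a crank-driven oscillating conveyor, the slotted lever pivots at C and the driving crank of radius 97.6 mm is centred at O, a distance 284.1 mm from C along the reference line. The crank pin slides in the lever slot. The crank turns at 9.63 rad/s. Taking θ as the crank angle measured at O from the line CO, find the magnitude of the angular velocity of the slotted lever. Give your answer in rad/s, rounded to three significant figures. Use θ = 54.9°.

2.01

ω = 9.63 rad/s
Crank pin A relative to C: A = (d + r cosθ, r sinθ); lever angle φ = atan2(r sinθ, d + r cosθ).
Differentiating tanφ: φ̇ = rω(d cosθ + r)/(d² + r² + 2dr cosθ).
d² + r² + 2dr cosθ = |CA|² = 0.122126 m²;  d cosθ + r = +0.26096 m.
|ω_lever| = |0.0976·9.63·+0.26096| / 0.122126 = 2.0083 rad/s.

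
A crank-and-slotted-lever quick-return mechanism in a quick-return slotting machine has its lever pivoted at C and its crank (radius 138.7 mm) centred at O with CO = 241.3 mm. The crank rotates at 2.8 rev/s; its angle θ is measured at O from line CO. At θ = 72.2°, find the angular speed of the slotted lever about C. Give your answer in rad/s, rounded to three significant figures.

5.29

ω = 17.59 rad/s (from 2.8 rev/s).
Crank pin A relative to C: A = (d + r cosθ, r sinθ); lever angle φ = atan2(r sinθ, d + r cosθ).
Differentiating tanφ: φ̇ = rω(d cosθ + r)/(d² + r² + 2dr cosθ).
d² + r² + 2dr cosθ = |CA|² = 0.0979256 m²;  d cosθ + r = +0.21246 m.
|ω_lever| = |0.1387·17.59·+0.21246| / 0.0979256 = 5.2942 rad/s.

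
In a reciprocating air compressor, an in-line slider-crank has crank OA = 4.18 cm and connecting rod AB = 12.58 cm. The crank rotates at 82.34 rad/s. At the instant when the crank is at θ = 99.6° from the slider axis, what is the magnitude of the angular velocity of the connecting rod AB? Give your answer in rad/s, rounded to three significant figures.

4.83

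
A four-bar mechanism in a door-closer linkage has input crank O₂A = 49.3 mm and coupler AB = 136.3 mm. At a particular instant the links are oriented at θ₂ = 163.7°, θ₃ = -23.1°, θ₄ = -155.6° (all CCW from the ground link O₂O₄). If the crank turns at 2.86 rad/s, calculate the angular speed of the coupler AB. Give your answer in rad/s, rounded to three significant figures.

0.915

ω₂ = 2.86 rad/s
Differentiating the loop-closure r₂e^{iθ₂}+r₃e^{iθ₃}=r₁+r₄e^{iθ₄} gives r₂ω₂e^{iθ₂}+r₃ω₃e^{iθ₃}=r₄ω₄e^{iθ₄}.
Eliminating the other unknown: ω₃ = r₂ω₂ sin(θ₄−θ₂) / [r₃ sin(θ₃−θ₄)].
Numerator sine = +0.65210; denominator sine = +0.73728.
Result = 0.0493·2.86·(+0.65210) / (0.1363·(+0.73728)) = +0.91495 rad/s; magnitude 0.91495 rad/s.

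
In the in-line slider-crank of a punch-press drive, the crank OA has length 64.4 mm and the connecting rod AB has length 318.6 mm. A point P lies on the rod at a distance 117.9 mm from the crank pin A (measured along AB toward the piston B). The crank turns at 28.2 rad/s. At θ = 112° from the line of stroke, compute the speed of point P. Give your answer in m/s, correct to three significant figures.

1.69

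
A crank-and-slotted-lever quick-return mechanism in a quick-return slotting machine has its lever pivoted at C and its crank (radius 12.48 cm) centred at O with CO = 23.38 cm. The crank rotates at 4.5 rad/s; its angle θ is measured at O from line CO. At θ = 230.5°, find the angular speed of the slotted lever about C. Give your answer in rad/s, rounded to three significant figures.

ω = 4.5 rad/s
Crank pin A relative to C: A = (d + r cosθ, r sinθ); lever angle φ = atan2(r sinθ, d + r cosθ).
Differentiating tanφ: φ̇ = rω(d cosθ + r)/(d² + r² + 2dr cosθ).
d² + r² + 2dr cosθ = |CA|² = 0.0331182 m²;  d cosθ + r = -0.023915 m.
|ω_lever| = |0.1248·4.5·-0.023915| / 0.0331182 = 0.40554 rad/s.

0.406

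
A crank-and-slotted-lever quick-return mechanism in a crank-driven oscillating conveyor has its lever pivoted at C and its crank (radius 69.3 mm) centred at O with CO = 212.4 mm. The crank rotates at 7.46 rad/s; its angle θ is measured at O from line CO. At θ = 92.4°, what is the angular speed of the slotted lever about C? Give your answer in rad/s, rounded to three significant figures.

ω = 7.46 rad/s
Crank pin A relative to C: A = (d + r cosθ, r sinθ); lever angle φ = atan2(r sinθ, d + r cosθ).
Differentiating tanφ: φ̇ = rω(d cosθ + r)/(d² + r² + 2dr cosθ).
d² + r² + 2dr cosθ = |CA|² = 0.0486835 m²;  d cosθ + r = +0.060406 m.
|ω_lever| = |0.0693·7.46·+0.060406| / 0.0486835 = 0.64146 rad/s.

0.641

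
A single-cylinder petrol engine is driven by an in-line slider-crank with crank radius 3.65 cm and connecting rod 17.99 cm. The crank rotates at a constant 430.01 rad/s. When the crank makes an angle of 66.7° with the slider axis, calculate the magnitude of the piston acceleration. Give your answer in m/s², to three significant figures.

ω = 430 rad/s
x(θ) = r cosθ + √(L² − r² sin²θ); with ω constant, a = ω²·d²x/dθ².
d²x/dθ² = −r cosθ − r²(cos2θ)/√u − r⁴ sin²2θ/(4u^{3/2}),  u = L² − r² sin²θ = 0.0312402 m².
Substituting r = 0.0365 m, L = 0.1799 m, θ = 66.7°: d²x/dθ² = -0.0093009 m.
a = ω²·d²x/dθ² = (430)²·(-0.0093009) = -1719.8 m/s²;  |a| = 1719.8 m/s².

1720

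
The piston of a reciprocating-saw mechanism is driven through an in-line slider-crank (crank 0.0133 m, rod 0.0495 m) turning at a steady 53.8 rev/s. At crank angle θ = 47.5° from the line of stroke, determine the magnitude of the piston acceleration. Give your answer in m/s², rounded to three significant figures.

ω = 2π·53.8 = 338 rad/s
x(θ) = r cosθ + √(L² − r² sin²θ); with ω constant, a = ω²·d²x/dθ².
d²x/dθ² = −r cosθ − r²(cos2θ)/√u − r⁴ sin²2θ/(4u^{3/2}),  u = L² − r² sin²θ = 0.0023541 m².
Substituting r = 0.0133 m, L = 0.0495 m, θ = 47.5°: d²x/dθ² = -0.0087356 m.
a = ω²·d²x/dθ² = (338)²·(-0.0087356) = -998.19 m/s²;  |a| = 998.19 m/s².

998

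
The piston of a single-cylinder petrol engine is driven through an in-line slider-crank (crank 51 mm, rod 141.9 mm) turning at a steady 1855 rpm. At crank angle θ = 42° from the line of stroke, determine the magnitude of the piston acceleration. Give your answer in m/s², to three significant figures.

1530

ω = 2π·1855/60 = 194.3 rad/s
x(θ) = r cosθ + √(L² − r² sin²θ); with ω constant, a = ω²·d²x/dθ².
d²x/dθ² = −r cosθ − r²(cos2θ)/√u − r⁴ sin²2θ/(4u^{3/2}),  u = L² − r² sin²θ = 0.018971 m².
Substituting r = 0.051 m, L = 0.1419 m, θ = 42°: d²x/dθ² = -0.040514 m.
a = ω²·d²x/dθ² = (194.3)²·(-0.040514) = -1528.8 m/s²;  |a| = 1528.8 m/s².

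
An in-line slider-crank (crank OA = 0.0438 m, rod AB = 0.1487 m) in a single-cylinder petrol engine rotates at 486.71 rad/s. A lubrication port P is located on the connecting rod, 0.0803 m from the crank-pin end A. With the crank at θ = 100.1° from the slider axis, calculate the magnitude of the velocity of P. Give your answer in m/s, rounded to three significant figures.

20.4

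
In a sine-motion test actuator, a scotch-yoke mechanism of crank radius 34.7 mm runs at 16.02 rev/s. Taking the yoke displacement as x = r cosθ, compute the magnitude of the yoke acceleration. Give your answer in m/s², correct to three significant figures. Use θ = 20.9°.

ω = 100.7 rad/s (from 16.02 rev/s).
x = r cosθ ⇒ ẍ = −rω² cosθ (ω constant).
|a| = rω²|cosθ| = 0.0347·(100.7)²·|cos 20.9°| = 328.44 m/s².

328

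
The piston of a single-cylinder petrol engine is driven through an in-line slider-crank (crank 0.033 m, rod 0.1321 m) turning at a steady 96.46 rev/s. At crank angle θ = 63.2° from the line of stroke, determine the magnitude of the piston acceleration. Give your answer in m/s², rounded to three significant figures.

3660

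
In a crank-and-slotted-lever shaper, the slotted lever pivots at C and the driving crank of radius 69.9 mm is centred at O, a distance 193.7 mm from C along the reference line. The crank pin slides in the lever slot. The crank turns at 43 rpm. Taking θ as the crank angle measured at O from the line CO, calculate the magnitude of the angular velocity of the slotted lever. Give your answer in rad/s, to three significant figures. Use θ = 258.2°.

ω = 4.503 rad/s (from 43 rpm).
Crank pin A relative to C: A = (d + r cosθ, r sinθ); lever angle φ = atan2(r sinθ, d + r cosθ).
Differentiating tanφ: φ̇ = rω(d cosθ + r)/(d² + r² + 2dr cosθ).
d² + r² + 2dr cosθ = |CA|² = 0.0368681 m²;  d cosθ + r = +0.030289 m.
|ω_lever| = |0.0699·4.503·+0.030289| / 0.0368681 = 0.25859 rad/s.

0.259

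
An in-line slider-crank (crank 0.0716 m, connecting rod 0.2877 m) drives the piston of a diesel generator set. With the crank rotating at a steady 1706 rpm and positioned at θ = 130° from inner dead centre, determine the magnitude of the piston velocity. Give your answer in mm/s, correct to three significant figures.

8200

ω = 2π·1706/60 = 178.7 rad/s
For an in-line slider-crank, x = r cosθ + √(L² − r² sin²θ), so v = −rω sinθ·[1 + r cosθ/√(L² − r² sin²θ)].
With r = 0.0716 m, L = 0.2877 m, θ = 130°: √(L² − r² sin²θ) = 0.28242 m.
v = −0.0716·178.7·0.76604·[1 + 0.0716·-0.64279/0.28242] = -8.202 m/s.
|v| = 8.202 m/s = 8202 mm/s.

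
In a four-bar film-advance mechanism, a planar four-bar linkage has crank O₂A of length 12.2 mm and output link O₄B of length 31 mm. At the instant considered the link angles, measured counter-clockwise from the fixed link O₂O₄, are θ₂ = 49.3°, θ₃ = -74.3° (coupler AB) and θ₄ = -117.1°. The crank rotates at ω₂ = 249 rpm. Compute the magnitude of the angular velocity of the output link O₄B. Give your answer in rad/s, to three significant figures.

ω₂ = 26.08 rad/s (from 249 rpm).
Differentiating the loop-closure r₂e^{iθ₂}+r₃e^{iθ₃}=r₁+r₄e^{iθ₄} gives r₂ω₂e^{iθ₂}+r₃ω₃e^{iθ₃}=r₄ω₄e^{iθ₄}.
Eliminating the other unknown: ω₄ = r₂ω₂ sin(θ₂−θ₃) / [r₄ sin(θ₄−θ₃)].
Numerator sine = +0.83292; denominator sine = -0.67944.
Result = 0.0122·26.08·(+0.83292) / (0.031·(-0.67944)) = -12.58 rad/s; magnitude 12.58 rad/s.

12.6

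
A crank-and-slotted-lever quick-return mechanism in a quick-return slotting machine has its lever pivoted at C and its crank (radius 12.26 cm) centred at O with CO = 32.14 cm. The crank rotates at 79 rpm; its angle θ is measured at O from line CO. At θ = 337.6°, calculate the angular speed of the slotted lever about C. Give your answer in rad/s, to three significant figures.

2.23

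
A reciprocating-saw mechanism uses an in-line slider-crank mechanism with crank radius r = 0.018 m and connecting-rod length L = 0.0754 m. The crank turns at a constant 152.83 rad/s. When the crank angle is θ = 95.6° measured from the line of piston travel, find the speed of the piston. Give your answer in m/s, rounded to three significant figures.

ω = 152.8 rad/s
For an in-line slider-crank, x = r cosθ + √(L² − r² sin²θ), so v = −rω sinθ·[1 + r cosθ/√(L² − r² sin²θ)].
With r = 0.018 m, L = 0.0754 m, θ = 95.6°: √(L² − r² sin²θ) = 0.073241 m.
v = −0.018·152.8·0.99523·[1 + 0.018·-0.09758/0.073241] = -2.6722 m/s.
|v| = 2.6722 m/s.

2.67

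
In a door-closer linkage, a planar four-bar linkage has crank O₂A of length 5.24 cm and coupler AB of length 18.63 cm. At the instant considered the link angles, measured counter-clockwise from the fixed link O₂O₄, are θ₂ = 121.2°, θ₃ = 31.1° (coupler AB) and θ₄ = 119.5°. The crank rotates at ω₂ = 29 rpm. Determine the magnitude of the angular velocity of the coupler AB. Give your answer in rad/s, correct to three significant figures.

0.0253

ω₂ = 3.037 rad/s (from 29 rpm).
Differentiating the loop-closure r₂e^{iθ₂}+r₃e^{iθ₃}=r₁+r₄e^{iθ₄} gives r₂ω₂e^{iθ₂}+r₃ω₃e^{iθ₃}=r₄ω₄e^{iθ₄}.
Eliminating the other unknown: ω₃ = r₂ω₂ sin(θ₄−θ₂) / [r₃ sin(θ₃−θ₄)].
Numerator sine = -0.02967; denominator sine = -0.99961.
Result = 0.0524·3.037·(-0.02967) / (0.1863·(-0.99961)) = +0.02535 rad/s; magnitude 0.02535 rad/s.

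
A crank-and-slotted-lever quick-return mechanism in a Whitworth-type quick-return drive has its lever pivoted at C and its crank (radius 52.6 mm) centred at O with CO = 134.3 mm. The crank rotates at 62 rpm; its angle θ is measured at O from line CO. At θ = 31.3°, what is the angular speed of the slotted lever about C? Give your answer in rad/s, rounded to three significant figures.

ω = 6.493 rad/s (from 62 rpm).
Crank pin A relative to C: A = (d + r cosθ, r sinθ); lever angle φ = atan2(r sinθ, d + r cosθ).
Differentiating tanφ: φ̇ = rω(d cosθ + r)/(d² + r² + 2dr cosθ).
d² + r² + 2dr cosθ = |CA|² = 0.0328754 m²;  d cosθ + r = +0.16735 m.
|ω_lever| = |0.0526·6.493·+0.16735| / 0.0328754 = 1.7385 rad/s.

1.74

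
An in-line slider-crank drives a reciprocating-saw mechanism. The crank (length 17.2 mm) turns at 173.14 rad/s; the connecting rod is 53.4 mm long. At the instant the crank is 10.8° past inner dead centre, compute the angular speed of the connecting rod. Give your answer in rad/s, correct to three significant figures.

54.9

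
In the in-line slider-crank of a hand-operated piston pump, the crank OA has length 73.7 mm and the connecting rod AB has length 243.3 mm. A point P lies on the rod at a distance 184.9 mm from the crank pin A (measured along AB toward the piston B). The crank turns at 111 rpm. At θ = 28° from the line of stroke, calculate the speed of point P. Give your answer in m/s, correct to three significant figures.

0.518

ω = 11.62 rad/s.  Crank-pin speed |V_A| = rω = 0.85668 m/s, perpendicular to OA.
Rod angle: sinφ = −(r/L) sinθ ⇒ φ = -8.176°; ω_rod = −rω cosθ/√(L²−r²sin²θ) = -3.1409 rad/s.
V_P = V_A + ω_rod × AP, with AP = 0.1849 m along the rod.
Components: V_Px = −rω sinθ − a·ω_rod·sinφ = -0.48478 m/s;  V_Py = rω cosθ + a·ω_rod·cosφ = +0.18156 m/s.
|V_P| = √(V_Px² + V_Py²) = 0.51766 m/s.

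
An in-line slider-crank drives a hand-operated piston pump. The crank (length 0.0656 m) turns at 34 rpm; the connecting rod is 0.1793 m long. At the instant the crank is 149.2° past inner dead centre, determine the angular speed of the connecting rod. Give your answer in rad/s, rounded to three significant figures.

ω = 3.56 rad/s (converted from 34 rpm).
The rod makes angle φ with the slider axis where L sinφ = r sinθ; differentiating, L cosφ·φ̇ = r ω cosθ.
L cosφ = √(L² − r² sin²θ) = 0.17613 m.
|ω_rod| = r ω |cosθ| / √(L² − r² sin²θ) = 0.0656·3.56·0.85896/0.17613 = 1.1391 rad/s.

1.14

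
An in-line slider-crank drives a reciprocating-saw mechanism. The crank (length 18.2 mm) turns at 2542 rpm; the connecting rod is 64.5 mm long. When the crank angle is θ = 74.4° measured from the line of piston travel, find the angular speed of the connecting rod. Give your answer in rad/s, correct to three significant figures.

ω = 266.2 rad/s (converted from 2542 rpm).
The rod makes angle φ with the slider axis where L sinφ = r sinθ; differentiating, L cosφ·φ̇ = r ω cosθ.
L cosφ = √(L² − r² sin²θ) = 0.062072 m.
|ω_rod| = r ω |cosθ| / √(L² − r² sin²θ) = 0.0182·266.2·0.26892/0.062072 = 20.989 rad/s.

21.0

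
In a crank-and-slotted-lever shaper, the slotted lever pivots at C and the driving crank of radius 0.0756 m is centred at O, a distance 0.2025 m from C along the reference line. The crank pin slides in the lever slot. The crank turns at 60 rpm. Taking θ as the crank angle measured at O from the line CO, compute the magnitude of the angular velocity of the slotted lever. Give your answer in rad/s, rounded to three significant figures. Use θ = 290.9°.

ω = 6.283 rad/s (from 60 rpm).
Crank pin A relative to C: A = (d + r cosθ, r sinθ); lever angle φ = atan2(r sinθ, d + r cosθ).
Differentiating tanφ: φ̇ = rω(d cosθ + r)/(d² + r² + 2dr cosθ).
d² + r² + 2dr cosθ = |CA|² = 0.0576442 m²;  d cosθ + r = +0.14784 m.
|ω_lever| = |0.0756·6.283·+0.14784| / 0.0576442 = 1.2182 rad/s.

1.22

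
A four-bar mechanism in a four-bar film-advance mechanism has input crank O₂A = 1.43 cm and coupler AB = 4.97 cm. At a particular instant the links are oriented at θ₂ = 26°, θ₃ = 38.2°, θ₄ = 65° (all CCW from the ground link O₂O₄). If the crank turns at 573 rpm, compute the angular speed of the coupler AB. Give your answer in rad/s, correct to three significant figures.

24.1

ω₂ = 60 rad/s (from 573 rpm).
Differentiating the loop-closure r₂e^{iθ₂}+r₃e^{iθ₃}=r₁+r₄e^{iθ₄} gives r₂ω₂e^{iθ₂}+r₃ω₃e^{iθ₃}=r₄ω₄e^{iθ₄}.
Eliminating the other unknown: ω₃ = r₂ω₂ sin(θ₄−θ₂) / [r₃ sin(θ₃−θ₄)].
Numerator sine = +0.62932; denominator sine = -0.45088.
Result = 0.0143·60·(+0.62932) / (0.0497·(-0.45088)) = -24.098 rad/s; magnitude 24.098 rad/s.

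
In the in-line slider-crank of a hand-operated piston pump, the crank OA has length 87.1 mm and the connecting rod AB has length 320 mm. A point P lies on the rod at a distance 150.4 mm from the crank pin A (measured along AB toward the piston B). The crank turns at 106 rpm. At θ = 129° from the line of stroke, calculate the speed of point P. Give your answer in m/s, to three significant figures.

ω = 11.1 rad/s.  Crank-pin speed |V_A| = rω = 0.96684 m/s, perpendicular to OA.
Rod angle: sinφ = −(r/L) sinθ ⇒ φ = -12.212°; ω_rod = −rω cosθ/√(L²−r²sin²θ) = +1.9454 rad/s.
V_P = V_A + ω_rod × AP, with AP = 0.1504 m along the rod.
Components: V_Px = −rω sinθ − a·ω_rod·sinφ = -0.68948 m/s;  V_Py = rω cosθ + a·ω_rod·cosφ = -0.32248 m/s.
|V_P| = √(V_Px² + V_Py²) = 0.76117 m/s.

0.761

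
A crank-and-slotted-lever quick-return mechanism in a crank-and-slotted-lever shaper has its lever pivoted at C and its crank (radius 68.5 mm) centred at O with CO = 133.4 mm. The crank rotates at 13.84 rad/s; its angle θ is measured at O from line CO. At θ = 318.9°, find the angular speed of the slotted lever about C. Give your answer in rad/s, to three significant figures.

4.42

ω = 13.84 rad/s
Crank pin A relative to C: A = (d + r cosθ, r sinθ); lever angle φ = atan2(r sinθ, d + r cosθ).
Differentiating tanφ: φ̇ = rω(d cosθ + r)/(d² + r² + 2dr cosθ).
d² + r² + 2dr cosθ = |CA|² = 0.0362598 m²;  d cosθ + r = +0.16903 m.
|ω_lever| = |0.0685·13.84·+0.16903| / 0.0362598 = 4.4193 rad/s.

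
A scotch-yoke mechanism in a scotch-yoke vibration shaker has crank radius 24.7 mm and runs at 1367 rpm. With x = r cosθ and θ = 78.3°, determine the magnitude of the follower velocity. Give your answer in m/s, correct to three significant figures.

3.46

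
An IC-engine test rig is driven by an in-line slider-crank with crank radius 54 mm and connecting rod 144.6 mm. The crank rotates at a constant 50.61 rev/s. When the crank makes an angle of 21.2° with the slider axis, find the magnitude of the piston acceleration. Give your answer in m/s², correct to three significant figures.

ω = 2π·50.6 = 318 rad/s
x(θ) = r cosθ + √(L² − r² sin²θ); with ω constant, a = ω²·d²x/dθ².
d²x/dθ² = −r cosθ − r²(cos2θ)/√u − r⁴ sin²2θ/(4u^{3/2}),  u = L² − r² sin²θ = 0.0205278 m².
Substituting r = 0.054 m, L = 0.1446 m, θ = 21.2°: d²x/dθ² = -0.065703 m.
a = ω²·d²x/dθ² = (318)²·(-0.065703) = -6643.9 m/s²;  |a| = 6643.9 m/s².

6640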